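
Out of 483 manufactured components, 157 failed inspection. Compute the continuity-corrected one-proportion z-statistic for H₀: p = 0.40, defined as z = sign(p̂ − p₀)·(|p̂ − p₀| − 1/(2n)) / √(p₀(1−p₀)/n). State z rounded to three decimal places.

z = -3.316

Sample proportion p̂ = 157/483 = 0.32505. p̂ − p₀ = -0.074948.
1/(2n) = 0.001035.
Corrected numerator: |-0.074948| − 0.001035 = 0.073913.
SE₀ = √(0.40·0.60/483) = 0.022291.
z = −0.073913/0.022291 = -3.316.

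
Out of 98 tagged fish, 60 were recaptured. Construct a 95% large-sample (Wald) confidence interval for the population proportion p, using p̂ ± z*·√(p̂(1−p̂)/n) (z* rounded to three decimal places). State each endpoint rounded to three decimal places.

(0.516, 0.709)

The sample proportion is 60/98 = 0.61224.
SE = √(p̂(1−p̂)/n) = √(0.237401/98) = 0.049218.
For 95% confidence, z* = 1.960.
Margin = 1.960·0.049218 = 0.09647.
CI: 0.61224 ± 0.09647 = (0.516, 0.709).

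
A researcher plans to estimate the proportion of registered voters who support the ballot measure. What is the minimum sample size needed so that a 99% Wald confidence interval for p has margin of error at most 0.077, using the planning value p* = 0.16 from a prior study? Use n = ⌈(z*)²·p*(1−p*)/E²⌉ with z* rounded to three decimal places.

n = 151

z* = 2.576 at the 99% level.
p*(1−p*) = 0.16·0.84 = 0.1344.
(z*)²·p*(1−p*)/E² = 6.635776·0.1344/0.005929 = 150.421.
Rounding up, n = 151.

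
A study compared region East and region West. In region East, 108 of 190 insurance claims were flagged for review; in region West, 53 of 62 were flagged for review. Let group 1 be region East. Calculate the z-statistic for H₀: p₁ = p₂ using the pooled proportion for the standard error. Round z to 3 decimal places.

p̂₁ = 108/190 = 0.56842, p̂₂ = 53/62 = 0.85484.
Pooled p̂ = (108+53)/(190+62) = 161/252 = 0.63889.
SE = √[p̂(1−p̂)(1/n₁+1/n₂)] = √[0.63889·0.36111·(1/190+1/62)] ≈ 0.070252.
z = (p̂₁ − p̂₂)/SE = (0.56842 − 0.85484)/0.070252 = -0.28642/0.070252 = -4.077.

z = -4.077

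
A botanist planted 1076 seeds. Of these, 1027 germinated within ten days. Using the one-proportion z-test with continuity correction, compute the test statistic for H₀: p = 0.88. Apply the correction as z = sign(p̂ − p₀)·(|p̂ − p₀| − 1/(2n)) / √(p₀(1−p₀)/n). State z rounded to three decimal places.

The sample proportion is 1027/1076 = 0.95446. p̂ − p₀ = 0.074461.
Continuity correction 1/(2n) = 1/2152 = 0.000465.
Corrected numerator: |0.074461| − 0.000465 = 0.073996.
Under H₀, SE = √(p₀(1−p₀)/n) = √(0.88·0.12/1076) = √0.000098141 = 0.009907.
z = (+)0.073996/0.009907 = 7.469.

z = 7.469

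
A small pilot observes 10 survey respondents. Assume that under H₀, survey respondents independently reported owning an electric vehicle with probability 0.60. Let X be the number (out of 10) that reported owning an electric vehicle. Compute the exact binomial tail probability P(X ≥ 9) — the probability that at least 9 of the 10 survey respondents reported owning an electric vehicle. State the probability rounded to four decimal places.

P = 0.0464

X is binomial with n = 10 and p = 0.60.
P(X ≥ 9) = C(10,9)·0.60^9·0.40^1 + C(10,10)·0.60^10·0.40^0.
= 0.040311 + 0.006047 = 0.0464.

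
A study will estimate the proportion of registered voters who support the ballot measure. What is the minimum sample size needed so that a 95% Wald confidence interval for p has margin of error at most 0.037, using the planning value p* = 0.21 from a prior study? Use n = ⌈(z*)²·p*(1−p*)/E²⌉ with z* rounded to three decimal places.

n = 466

z* = 1.960 at the 95% level.
p*(1−p*) = 0.1659.
Required n before rounding: 3.841600 × 0.1659 / 0.037² = 465.538.
Rounding up, n = 466.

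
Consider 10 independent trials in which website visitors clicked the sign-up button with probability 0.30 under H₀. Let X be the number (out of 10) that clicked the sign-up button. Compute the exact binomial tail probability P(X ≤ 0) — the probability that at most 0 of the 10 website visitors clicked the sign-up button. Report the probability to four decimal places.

P = 0.0282

X ~ Binomial(n=10, p=0.30).
P(X ≤ 0) = C(10,0)·0.30^0·0.70^10.
= 0.028248 = 0.0282.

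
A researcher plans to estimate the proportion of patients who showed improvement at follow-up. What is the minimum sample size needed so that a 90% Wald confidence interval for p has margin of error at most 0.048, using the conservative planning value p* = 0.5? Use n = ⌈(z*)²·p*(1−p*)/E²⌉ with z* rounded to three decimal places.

z* = 1.645 at the 90% level.
p*(1−p*) = 0.2500.
Required n before rounding: 2.706025 × 0.2500 / 0.048² = 293.623.
⌈293.623⌉ = 294.

n = 294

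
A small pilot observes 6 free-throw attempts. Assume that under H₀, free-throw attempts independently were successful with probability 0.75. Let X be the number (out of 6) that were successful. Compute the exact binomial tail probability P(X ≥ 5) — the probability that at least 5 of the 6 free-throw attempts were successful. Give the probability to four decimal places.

P = 0.5339

X ~ Binomial(n=6, p=0.75).
P(X ≥ 5) = C(6,5)·0.75^5·0.25^1 + C(6,6)·0.75^6·0.25^0.
= 0.355957 + 0.177979 = 0.5339.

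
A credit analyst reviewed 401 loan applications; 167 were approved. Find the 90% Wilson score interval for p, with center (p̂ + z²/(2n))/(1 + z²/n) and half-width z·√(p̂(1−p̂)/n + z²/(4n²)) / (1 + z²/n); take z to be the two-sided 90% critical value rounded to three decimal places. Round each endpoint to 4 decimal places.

(0.3767, 0.4574)

p̂ = 167/401 = 0.41646; z = 1.645, so z² = 2.706025.
Denominator 1 + z²/n = 1 + 2.706025/401 = 1.006748.
Adjusted center: (0.41646 + z²/(2n))/1.006748 = 0.41702.
Radicand: p̂(1−p̂)/n + z²/(4n²) = 0.000606037 + 0.000004207 = 0.000610244.
Half-width = 1.645·√0.000610244/1.006748 = 0.04036.
Interval: 0.41702 ± 0.04036 → (0.3767, 0.4574).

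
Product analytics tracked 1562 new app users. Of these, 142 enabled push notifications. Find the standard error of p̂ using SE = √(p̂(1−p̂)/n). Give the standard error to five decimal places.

SE = 0.00727

The sample proportion is 142/1562 = 0.09091.
p̂(1−p̂) = 0.082645.
SE = √(0.082645/1562) = 0.00727.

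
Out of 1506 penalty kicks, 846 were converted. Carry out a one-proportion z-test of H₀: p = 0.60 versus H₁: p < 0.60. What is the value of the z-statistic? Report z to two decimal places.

With x = 846 successes in n = 1506, p̂ = 0.56175.
Null standard error: √(0.60·0.40/1506) = √0.000159363 = 0.012624.
z = (p̂ − p₀)/SE = (0.56175 − 0.60)/0.012624 = -3.03.

z = -3.03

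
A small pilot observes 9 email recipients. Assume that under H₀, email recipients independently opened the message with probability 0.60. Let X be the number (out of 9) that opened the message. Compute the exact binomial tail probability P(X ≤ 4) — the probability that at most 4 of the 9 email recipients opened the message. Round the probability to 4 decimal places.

X is binomial with n = 9 and p = 0.60.
P(X ≤ 4) = Σ_{j=0}^{4} C(9,j)·0.60^j·0.40^{9−j}.
= 0.000262 + 0.003539 + 0.021234 + 0.074318 + 0.167215 = 0.2666.

P = 0.2666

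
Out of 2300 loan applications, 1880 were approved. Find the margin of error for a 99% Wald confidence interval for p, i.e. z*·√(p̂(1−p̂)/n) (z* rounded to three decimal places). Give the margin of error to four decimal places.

The sample proportion is 1880/2300 = 0.81739.
Standard error of p̂: √(0.149263/2300) = √0.000064897 = 0.008056.
The 99% critical value is z* = 2.576.
ME = 2.576·0.008056 = 0.0208.

ME = 0.0208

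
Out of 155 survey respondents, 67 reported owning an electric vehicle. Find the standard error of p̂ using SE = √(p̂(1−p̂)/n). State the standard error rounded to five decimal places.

SE = 0.03979

The sample proportion is 67/155 = 0.43226.
p̂(1−p̂) = 0.43226·0.56774 = 0.245411.
SE = √(0.245411/155) = √0.001583297 = 0.03979.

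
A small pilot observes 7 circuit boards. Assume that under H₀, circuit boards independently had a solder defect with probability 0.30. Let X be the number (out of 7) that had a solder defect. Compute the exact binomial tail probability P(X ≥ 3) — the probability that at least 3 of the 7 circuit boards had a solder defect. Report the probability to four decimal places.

P = 0.3529

X ~ Binomial(n=7, p=0.30).
P(X ≥ 3) = Σ_{j=3}^{7} C(7,j)·0.30^j·0.70^{7−j}.
= 0.226894 + 0.097240 + 0.025005 + 0.003572 + 0.000219 = 0.3529.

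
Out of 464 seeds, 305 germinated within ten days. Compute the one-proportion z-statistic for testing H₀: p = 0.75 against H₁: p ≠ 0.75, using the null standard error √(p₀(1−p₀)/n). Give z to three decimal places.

Sample proportion p̂ = 305/464 = 0.65733.
Null standard error: √(0.75·0.25/464) = √0.000404095 = 0.020102.
z = (p̂ − p₀)/SE = (0.65733 − 0.75)/0.020102 = -4.610.

z = -4.610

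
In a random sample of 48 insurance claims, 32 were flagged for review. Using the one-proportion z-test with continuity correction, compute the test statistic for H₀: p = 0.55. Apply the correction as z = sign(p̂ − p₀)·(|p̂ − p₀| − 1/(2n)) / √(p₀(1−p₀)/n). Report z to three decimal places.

z = 1.480

The sample proportion is 32/48 = 0.66667. p̂ − p₀ = 0.116667.
1/(2n) = 0.010417.
Corrected numerator: |0.116667| − 0.010417 = 0.106250.
SE₀ = √(0.55·0.45/48) = 0.071807.
z = +0.106250/0.071807 = 1.480.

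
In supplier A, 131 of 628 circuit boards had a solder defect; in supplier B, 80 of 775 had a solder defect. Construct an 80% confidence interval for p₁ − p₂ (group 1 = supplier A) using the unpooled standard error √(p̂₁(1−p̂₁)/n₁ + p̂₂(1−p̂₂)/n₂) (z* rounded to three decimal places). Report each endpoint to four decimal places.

(0.0803, 0.1304)

p̂₁ = 131/628 = 0.20860, p̂₂ = 80/775 = 0.10323; p̂₁ − p̂₂ = 0.10537.
Unpooled SE = √(p̂₁(1−p̂₁)/n₁ + p̂₂(1−p̂₂)/n₂) = √(0.000262875 + 0.000119445) = 0.019553.
For 80% confidence, z* = 1.282. Margin of error = 0.02507.
Interval: 0.10537 ± 0.02507 → (0.0803, 0.1304).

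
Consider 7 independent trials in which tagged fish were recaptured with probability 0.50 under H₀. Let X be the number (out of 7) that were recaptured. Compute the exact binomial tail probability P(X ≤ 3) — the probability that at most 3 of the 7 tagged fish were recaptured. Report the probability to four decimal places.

P = 0.5000

X ~ Binomial(n=7, p=0.50).
P(X ≤ 3) = C(7,0)·0.50^0·0.50^7 + C(7,1)·0.50^1·0.50^6 + C(7,2)·0.50^2·0.50^5 + C(7,3)·0.50^3·0.50^4.
= 0.007812 + 0.054688 + 0.164062 + 0.273438 = 0.5000.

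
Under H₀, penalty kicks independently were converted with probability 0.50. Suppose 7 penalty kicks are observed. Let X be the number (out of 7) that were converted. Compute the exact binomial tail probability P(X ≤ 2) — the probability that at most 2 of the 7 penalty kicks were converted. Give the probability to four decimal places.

P = 0.2266

X ~ Binomial(n=7, p=0.50).
P(X ≤ 2) = C(7,0)·0.50^0·0.50^7 + C(7,1)·0.50^1·0.50^6 + C(7,2)·0.50^2·0.50^5.
= 0.007812 + 0.054688 + 0.164062 = 0.2266.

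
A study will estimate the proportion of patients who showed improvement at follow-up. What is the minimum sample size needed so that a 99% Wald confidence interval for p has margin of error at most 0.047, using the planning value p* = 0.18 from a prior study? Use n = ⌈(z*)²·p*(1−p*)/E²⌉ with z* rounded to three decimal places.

The 99% critical value is z* = 2.576.
p*(1−p*) = 0.18·0.82 = 0.1476.
Required n before rounding: 6.635776 × 0.1476 / 0.047² = 443.386.
⌈443.386⌉ = 444.

n = 444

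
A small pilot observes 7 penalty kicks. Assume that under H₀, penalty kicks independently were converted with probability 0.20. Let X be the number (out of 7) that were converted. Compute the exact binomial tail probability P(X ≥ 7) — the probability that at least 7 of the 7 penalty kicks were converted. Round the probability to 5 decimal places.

P = 0.00001

X is binomial with n = 7 and p = 0.20.
P(X ≥ 7) = C(7,7)·0.20^7·0.80^0.
= 0.000013 = 0.00001.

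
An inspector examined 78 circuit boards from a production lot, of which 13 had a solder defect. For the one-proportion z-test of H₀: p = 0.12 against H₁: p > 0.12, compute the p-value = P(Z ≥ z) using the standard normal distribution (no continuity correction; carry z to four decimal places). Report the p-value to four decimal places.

The sample proportion is 13/78 = 0.16667.
Under H₀, SE = √(p₀(1−p₀)/n) = √(0.12·0.88/78) = √0.001353846 = 0.036795.
Test statistic (full precision, shown to 4 dp): z = (13/78 − 0.12)/SE₀ ≈ 1.2683.
p-value = P(Z ≥ z) with z = 1.2683 → 0.1023.

p-value = 0.1023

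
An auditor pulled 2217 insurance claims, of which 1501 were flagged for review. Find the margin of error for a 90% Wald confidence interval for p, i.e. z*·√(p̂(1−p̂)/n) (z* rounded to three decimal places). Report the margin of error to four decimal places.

ME = 0.0163

The sample proportion is 1501/2217 = 0.67704.
SE(p̂) = √(0.67704·0.32296/2217) = 0.009931.
z* = 1.645 at the 90% level.
So ME = 0.0163.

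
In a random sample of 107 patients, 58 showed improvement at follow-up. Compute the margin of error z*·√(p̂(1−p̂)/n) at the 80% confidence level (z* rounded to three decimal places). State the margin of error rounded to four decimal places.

ME = 0.0617

p̂ = 58/107 = 0.54206.
SE = √(p̂(1−p̂)/n) = √(0.248231/107) = 0.048166.
z* = 1.282 at the 80% level.
Margin of error = z*·SE = 1.282 × 0.048166 = 0.0617.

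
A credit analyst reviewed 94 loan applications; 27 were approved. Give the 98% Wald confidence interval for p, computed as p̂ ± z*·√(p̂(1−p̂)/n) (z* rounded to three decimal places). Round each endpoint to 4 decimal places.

Sample proportion p̂ = 27/94 = 0.28723.
SE = √(p̂(1−p̂)/n) = √(0.204731/94) = 0.046669.
For 98% confidence, z* = 2.326.
Margin = 2.326·0.046669 = 0.10855.
CI: 0.28723 ± 0.10855 = (0.1787, 0.3958).

(0.1787, 0.3958)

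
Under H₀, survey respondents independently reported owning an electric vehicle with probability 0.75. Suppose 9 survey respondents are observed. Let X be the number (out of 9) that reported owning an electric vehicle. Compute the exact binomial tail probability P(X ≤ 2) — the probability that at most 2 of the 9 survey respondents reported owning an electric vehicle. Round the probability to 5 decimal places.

P = 0.00134

X is binomial with n = 9 and p = 0.75.
P(X ≤ 2) = C(9,0)·0.75^0·0.25^9 + C(9,1)·0.75^1·0.25^8 + C(9,2)·0.75^2·0.25^7.
= 0.000004 + 0.000103 + 0.001236 = 0.00134.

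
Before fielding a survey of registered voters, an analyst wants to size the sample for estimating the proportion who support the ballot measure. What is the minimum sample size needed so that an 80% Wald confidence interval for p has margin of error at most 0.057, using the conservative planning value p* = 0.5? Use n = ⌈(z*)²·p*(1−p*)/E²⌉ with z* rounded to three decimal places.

The 80% critical value is z* = 1.282.
p*(1−p*) = 0.50·0.50 = 0.2500.
(z*)²·p*(1−p*)/E² = 1.643524·0.2500/0.003249 = 126.464.
⌈126.464⌉ = 127.

n = 127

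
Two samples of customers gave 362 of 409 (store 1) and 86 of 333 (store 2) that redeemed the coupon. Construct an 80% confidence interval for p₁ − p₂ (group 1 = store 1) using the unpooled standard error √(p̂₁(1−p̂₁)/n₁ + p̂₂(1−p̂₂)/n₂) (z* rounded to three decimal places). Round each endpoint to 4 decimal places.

(0.5900, 0.6636)

p̂₁ = 0.88509, p̂₂ = 0.25826, so the observed difference is 0.62683.
SE = √(0.000248678 + 0.000575258) = √0.000823936 = 0.028704.
z* = 1.282 at the 80% level. Margin of error = 0.03680.
Interval: 0.62683 ± 0.03680 → (0.5900, 0.6636).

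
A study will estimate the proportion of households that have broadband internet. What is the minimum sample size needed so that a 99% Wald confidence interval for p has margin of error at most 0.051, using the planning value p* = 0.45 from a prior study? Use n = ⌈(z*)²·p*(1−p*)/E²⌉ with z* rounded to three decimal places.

n = 632

For 99% confidence, z* = 2.576.
p*(1−p*) = 0.2475.
(z*)²·p*(1−p*)/E² = 6.635776·0.2475/0.002601 = 631.432.
⌈631.432⌉ = 632.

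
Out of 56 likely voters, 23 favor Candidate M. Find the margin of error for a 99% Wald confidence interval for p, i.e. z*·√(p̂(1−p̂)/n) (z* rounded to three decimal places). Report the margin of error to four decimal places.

ME = 0.1693

Sample proportion p̂ = 23/56 = 0.41071.
Standard error of p̂: √(0.242028/56) = √0.004321930 = 0.065741.
The 99% critical value is z* = 2.576.
ME = 2.576·0.065741 = 0.1693.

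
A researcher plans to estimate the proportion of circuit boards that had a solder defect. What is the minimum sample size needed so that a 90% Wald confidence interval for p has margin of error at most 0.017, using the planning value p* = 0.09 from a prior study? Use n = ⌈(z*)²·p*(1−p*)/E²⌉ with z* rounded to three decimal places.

The 90% critical value is z* = 1.645.
p*(1−p*) = 0.09·0.91 = 0.0819.
Required n before rounding: 2.706025 × 0.0819 / 0.017² = 766.863.
⌈766.863⌉ = 767.

n = 767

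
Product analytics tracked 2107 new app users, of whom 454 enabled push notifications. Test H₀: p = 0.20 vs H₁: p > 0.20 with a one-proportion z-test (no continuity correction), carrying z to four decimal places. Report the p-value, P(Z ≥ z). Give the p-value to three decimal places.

Sample proportion p̂ = 454/2107 = 0.21547.
SE₀ = √(0.20·0.80/2107) = 0.008714.
Test statistic (full precision, shown to 4 dp): z = (454/2107 − 0.20)/SE₀ ≈ 1.7755.
From the standard normal, P(Z ≥ z) = 0.038.

p-value = 0.038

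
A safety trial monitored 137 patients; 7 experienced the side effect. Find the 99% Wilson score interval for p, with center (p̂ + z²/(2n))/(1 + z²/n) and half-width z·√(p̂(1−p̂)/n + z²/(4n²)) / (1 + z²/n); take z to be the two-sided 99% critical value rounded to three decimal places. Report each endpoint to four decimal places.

p̂ = 7/137 = 0.05109; z = 2.576, so z² = 6.635776.
1 + z²/n = 1.048436.
Adjusted center: (0.05109 + z²/(2n))/1.048436 = 0.07183.
Radicand: p̂(1−p̂)/n + z²/(4n²) = 0.000353899 + 0.000088387 = 0.000442286.
Half-width = z·√(radicand)/denom = 2.576·0.021031/1.048436 = 0.05167.
Interval: 0.07183 ± 0.05167 → (0.0202, 0.1235).

(0.0202, 0.1235)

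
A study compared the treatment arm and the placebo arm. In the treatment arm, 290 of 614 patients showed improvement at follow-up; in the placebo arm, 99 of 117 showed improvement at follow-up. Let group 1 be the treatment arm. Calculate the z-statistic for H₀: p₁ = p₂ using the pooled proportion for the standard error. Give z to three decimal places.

p̂₁ = 290/614 = 0.47231, p̂₂ = 99/117 = 0.84615.
Pooled p̂ = (290+99)/(614+117) = 389/731 = 0.53215.
Pooled SE = √[0.2489665·0.01017567] ≈ 0.050333.
z = -0.37384/0.050333 = -7.427.

z = -7.427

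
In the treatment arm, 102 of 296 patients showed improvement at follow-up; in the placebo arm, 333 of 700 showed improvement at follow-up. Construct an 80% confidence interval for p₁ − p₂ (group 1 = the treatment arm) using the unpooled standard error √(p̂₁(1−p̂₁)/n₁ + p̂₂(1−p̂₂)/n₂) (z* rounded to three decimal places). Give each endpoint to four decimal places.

(-0.1740, -0.0882)

p̂₁ = 102/296 = 0.34459, p̂₂ = 333/700 = 0.47571; p̂₁ − p̂₂ = -0.13112.
SE = √(0.000763004 + 0.000356300) = √0.001119304 = 0.033456.
The 80% critical value is z* = 1.282. Margin = 1.282·0.033456 = 0.04289.
Interval: -0.13112 ± 0.04289 → (-0.1740, -0.0882).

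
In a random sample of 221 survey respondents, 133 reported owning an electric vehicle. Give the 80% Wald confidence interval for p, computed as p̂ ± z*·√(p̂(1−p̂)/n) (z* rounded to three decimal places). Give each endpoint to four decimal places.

p̂ = 133/221 = 0.60181.
SE = √(p̂(1−p̂)/n) = √(0.239635/221) = 0.032929.
z* = 1.282 at the 80% level.
Margin of error: 1.282 × 0.032929 = 0.04221.
So the interval runs from 0.5596 to 0.6440.

(0.5596, 0.6440)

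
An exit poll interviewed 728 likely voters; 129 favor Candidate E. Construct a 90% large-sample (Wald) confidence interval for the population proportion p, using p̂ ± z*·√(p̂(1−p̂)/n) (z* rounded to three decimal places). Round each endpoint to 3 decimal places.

(0.154, 0.200)

Sample proportion p̂ = 129/728 = 0.17720.
SE = √(p̂(1−p̂)/n) = √(0.145799/728) = 0.014152.
The 90% critical value is z* = 1.645.
Margin of error: 1.645 × 0.014152 = 0.02328.
Interval: 0.17720 ± 0.02328 → (0.154, 0.200).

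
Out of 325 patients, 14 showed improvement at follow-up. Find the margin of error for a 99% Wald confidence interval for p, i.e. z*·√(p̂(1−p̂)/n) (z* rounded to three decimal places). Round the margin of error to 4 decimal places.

ME = 0.0290

Sample proportion p̂ = 14/325 = 0.04308.
SE(p̂) = √(0.04308·0.95692/325) = 0.011262.
z* = 2.576 at the 99% level.
So ME = 0.0290.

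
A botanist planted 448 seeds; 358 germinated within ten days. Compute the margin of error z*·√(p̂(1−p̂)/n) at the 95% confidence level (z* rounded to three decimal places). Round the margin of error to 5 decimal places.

The sample proportion is 358/448 = 0.79911.
Standard error of p̂: √(0.160535/448) = √0.000358337 = 0.018930.
z* = 1.960 at the 95% level.
Margin of error = z*·SE = 1.960 × 0.018930 = 0.03710.

ME = 0.03710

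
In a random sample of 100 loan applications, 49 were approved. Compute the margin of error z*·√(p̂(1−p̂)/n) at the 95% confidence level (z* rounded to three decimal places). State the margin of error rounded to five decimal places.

ME = 0.09798

With x = 49 successes in n = 100, p̂ = 0.49000.
SE(p̂) = √(0.49000·0.51000/100) = 0.049990.
For 95% confidence, z* = 1.960.
ME = 1.960·0.049990 = 0.09798.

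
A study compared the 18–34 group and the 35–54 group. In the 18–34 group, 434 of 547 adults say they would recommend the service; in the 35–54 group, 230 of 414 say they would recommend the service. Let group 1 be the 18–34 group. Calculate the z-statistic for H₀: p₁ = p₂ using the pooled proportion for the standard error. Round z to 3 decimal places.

z = 7.902

p̂₁ = 434/547 = 0.79342, p̂₂ = 230/414 = 0.55556.
Pooled p̂ = (434+230)/(547+414) = 664/961 = 0.69095.
SE = √[p̂(1−p̂)(1/n₁+1/n₂)] = √[0.69095·0.30905·(1/547+1/414)] ≈ 0.030103.
z = (p̂₁ − p̂₂)/SE = (0.79342 − 0.55556)/0.030103 = 0.23786/0.030103 = 7.902.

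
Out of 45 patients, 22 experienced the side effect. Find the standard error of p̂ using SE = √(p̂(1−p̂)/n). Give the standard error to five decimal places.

Sample proportion p̂ = 22/45 = 0.48889.
p̂(1−p̂) = 0.249877.
Dividing by n and taking the root: √0.005552822 = 0.07452.

SE = 0.07452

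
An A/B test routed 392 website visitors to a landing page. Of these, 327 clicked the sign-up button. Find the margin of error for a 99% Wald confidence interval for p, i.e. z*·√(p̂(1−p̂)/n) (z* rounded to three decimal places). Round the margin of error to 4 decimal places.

ME = 0.0484

The sample proportion is 327/392 = 0.83418.
Standard error of p̂: √(0.138321/392) = √0.000352860 = 0.018785.
z* = 2.576 at the 99% level.
So ME = 0.0484.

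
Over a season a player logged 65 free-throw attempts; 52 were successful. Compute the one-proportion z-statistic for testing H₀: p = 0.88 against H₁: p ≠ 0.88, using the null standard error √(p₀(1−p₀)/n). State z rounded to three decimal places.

p̂ = 52/65 = 0.80000.
Under H₀, SE = √(p₀(1−p₀)/n) = √(0.88·0.12/65) = √0.001624615 = 0.040307.
z = (p̂ − p₀)/SE = (0.80000 − 0.88)/0.040307 = -1.985.

z = -1.985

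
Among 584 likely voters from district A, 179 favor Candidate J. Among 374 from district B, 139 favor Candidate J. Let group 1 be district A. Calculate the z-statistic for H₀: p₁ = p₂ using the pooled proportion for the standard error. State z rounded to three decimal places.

z = -2.089

Sample proportions: p̂₁ = 179/584 = 0.30651 and p̂₂ = 139/374 = 0.37166.
Pooled p̂ = (179+139)/(584+374) = 318/958 = 0.33194.
SE = √[p̂(1−p̂)(1/n₁+1/n₂)] = √[0.33194·0.66806·(1/584+1/374)] ≈ 0.031187.
z = (p̂₁ − p̂₂)/SE = (0.30651 − 0.37166)/0.031187 = -0.06515/0.031187 = -2.089.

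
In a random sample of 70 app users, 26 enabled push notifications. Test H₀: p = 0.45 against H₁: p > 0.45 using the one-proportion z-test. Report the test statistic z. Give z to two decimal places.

Sample proportion p̂ = 26/70 = 0.37143.
SE₀ = √(0.45·0.55/70) = 0.059462.
z = (p̂ − p₀)/SE = (0.37143 − 0.45)/0.059462 = -1.32.

z = -1.32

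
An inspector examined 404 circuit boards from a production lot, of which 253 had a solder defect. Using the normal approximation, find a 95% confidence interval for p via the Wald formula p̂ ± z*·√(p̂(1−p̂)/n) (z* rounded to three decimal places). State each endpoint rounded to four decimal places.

p̂ = 253/404 = 0.62624.
SE = √(p̂(1−p̂)/n) = √(0.234064/404) = 0.024070.
The 95% critical value is z* = 1.960.
Margin of error: 1.960 × 0.024070 = 0.04718.
Interval: 0.62624 ± 0.04718 → (0.5791, 0.6734).

(0.5791, 0.6734)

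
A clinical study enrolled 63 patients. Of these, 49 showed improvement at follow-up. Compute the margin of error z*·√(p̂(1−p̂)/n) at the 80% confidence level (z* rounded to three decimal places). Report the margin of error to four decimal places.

With x = 49 successes in n = 63, p̂ = 0.77778.
Standard error of p̂: √(0.172840/63) = √0.002743484 = 0.052378.
z* = 1.282 at the 80% level.
So ME = 0.0671.

ME = 0.0671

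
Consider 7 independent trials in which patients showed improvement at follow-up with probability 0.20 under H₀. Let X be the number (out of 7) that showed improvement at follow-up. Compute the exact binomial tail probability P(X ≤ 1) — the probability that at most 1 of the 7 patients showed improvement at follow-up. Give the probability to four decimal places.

P = 0.5767

X ~ Binomial(n=7, p=0.20).
P(X ≤ 1) = C(7,0)·0.20^0·0.80^7 + C(7,1)·0.20^1·0.80^6.
= 0.209715 + 0.367002 = 0.5767.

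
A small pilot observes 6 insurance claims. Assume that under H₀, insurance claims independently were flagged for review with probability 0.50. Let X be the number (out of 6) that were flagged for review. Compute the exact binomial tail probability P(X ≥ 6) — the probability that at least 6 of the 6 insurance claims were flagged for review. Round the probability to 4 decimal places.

P = 0.0156

X is binomial with n = 6 and p = 0.50.
P(X ≥ 6) = C(6,6)·0.50^6·0.50^0.
= 0.015625 = 0.0156.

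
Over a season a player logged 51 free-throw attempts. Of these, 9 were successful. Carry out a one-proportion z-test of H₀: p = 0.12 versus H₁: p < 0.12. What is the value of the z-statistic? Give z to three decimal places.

The sample proportion is 9/51 = 0.17647.
Null standard error: √(0.12·0.88/51) = √0.002070588 = 0.045504.
Test statistic: z = 0.05647/0.045504 = 1.241.

z = 1.241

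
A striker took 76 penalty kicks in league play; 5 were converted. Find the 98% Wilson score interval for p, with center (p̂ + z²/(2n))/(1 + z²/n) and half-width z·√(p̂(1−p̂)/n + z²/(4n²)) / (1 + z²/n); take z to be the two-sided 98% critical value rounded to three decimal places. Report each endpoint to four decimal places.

(0.0245, 0.1648)

Here p̂ = 5/76 = 0.06579 and z = 2.326 (z² = 5.410276).
Denominator 1 + z²/n = 1 + 5.410276/76 = 1.071188.
Center = (0.06579 + 0.035594)/1.071188 = 0.09465.
Radicand: p̂(1−p̂)/n + z²/(4n²) = 0.000808700 + 0.000234171 = 0.001042871.
Half-width = z·√(radicand)/denom = 2.326·0.032294/1.071188 = 0.07012.
Interval: 0.09465 ± 0.07012 → (0.0245, 0.1648).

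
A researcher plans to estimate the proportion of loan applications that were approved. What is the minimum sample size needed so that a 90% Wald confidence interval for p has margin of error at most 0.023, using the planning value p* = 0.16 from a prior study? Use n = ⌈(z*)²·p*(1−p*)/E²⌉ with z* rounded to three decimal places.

n = 688

For 90% confidence, z* = 1.645.
p*(1−p*) = 0.16·0.84 = 0.1344.
Required n before rounding: 2.706025 × 0.1344 / 0.023² = 687.504.
Rounding up, n = 688.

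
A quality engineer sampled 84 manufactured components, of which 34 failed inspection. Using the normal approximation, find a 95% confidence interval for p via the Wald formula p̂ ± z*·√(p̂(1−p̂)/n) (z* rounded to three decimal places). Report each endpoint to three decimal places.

The sample proportion is 34/84 = 0.40476.
Standard error of p̂: √(0.240930/84) = √0.002868211 = 0.053556.
The 95% critical value is z* = 1.960.
Margin = 1.960·0.053556 = 0.10497.
CI: 0.40476 ± 0.10497 = (0.300, 0.510).

(0.300, 0.510)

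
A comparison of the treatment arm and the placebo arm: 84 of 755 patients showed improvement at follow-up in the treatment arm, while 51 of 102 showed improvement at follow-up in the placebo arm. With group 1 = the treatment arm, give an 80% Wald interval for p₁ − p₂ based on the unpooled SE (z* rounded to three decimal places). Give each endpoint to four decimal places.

(-0.4539, -0.3236)

p̂₁ = 0.11126, p̂₂ = 0.50000, so the observed difference is -0.38874.
SE = √(0.000130967 + 0.002450980) = √0.002581947 = 0.050813.
The 80% critical value is z* = 1.282. Margin = 1.282·0.050813 = 0.06514.
Interval: -0.38874 ± 0.06514 → (-0.4539, -0.3236).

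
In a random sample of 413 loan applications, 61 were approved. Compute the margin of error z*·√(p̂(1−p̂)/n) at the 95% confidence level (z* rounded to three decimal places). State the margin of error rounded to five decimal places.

ME = 0.03422

Sample proportion p̂ = 61/413 = 0.14770.
SE(p̂) = √(0.14770·0.85230/413) = 0.017459.
The 95% critical value is z* = 1.960.
So ME = 0.03422.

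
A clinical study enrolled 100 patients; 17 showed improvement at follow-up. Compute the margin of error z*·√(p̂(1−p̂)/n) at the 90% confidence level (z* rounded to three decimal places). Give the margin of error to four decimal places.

p̂ = 17/100 = 0.17000.
SE = √(p̂(1−p̂)/n) = √(0.141100/100) = 0.037563.
z* = 1.645 at the 90% level.
Margin of error = z*·SE = 1.645 × 0.037563 = 0.0618.

ME = 0.0618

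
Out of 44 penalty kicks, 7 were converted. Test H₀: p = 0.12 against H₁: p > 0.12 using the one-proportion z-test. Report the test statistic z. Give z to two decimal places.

z = 0.80

p̂ = 7/44 = 0.15909.
SE₀ = √(0.12·0.88/44) = 0.048990.
Test statistic: z = 0.03909/0.048990 = 0.80.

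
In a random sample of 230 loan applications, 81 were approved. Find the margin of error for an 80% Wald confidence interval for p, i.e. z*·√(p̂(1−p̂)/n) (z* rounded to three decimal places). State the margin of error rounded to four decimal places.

p̂ = 81/230 = 0.35217.
SE(p̂) = √(0.35217·0.64783/230) = 0.031495.
For 80% confidence, z* = 1.282.
So ME = 0.0404.

ME = 0.0404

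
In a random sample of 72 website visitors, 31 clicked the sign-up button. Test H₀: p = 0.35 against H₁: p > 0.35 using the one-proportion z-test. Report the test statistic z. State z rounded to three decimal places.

z = 1.433

Sample proportion p̂ = 31/72 = 0.43056.
Under H₀, SE = √(p₀(1−p₀)/n) = √(0.35·0.65/72) = √0.003159722 = 0.056211.
Test statistic: z = 0.08056/0.056211 = 1.433.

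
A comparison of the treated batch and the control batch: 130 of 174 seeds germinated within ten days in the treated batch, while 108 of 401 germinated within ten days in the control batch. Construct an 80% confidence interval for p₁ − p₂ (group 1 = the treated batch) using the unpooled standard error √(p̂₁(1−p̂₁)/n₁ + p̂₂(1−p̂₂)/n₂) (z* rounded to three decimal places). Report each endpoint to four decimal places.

p̂₁ = 130/174 = 0.74713, p̂₂ = 108/401 = 0.26933; p̂₁ − p̂₂ = 0.47780.
Unpooled SE = √(p̂₁(1−p̂₁)/n₁ + p̂₂(1−p̂₂)/n₂) = √(0.001085796 + 0.000490748) = 0.039706.
z* = 1.282 at the 80% level. Margin = 1.282·0.039706 = 0.05090.
So the interval runs from 0.4269 to 0.5287.

(0.4269, 0.5287)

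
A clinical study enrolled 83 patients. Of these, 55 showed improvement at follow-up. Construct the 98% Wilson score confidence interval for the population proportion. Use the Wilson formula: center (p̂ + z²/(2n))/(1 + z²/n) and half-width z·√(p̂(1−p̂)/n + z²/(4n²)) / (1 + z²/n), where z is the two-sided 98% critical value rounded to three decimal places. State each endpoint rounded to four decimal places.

Here p̂ = 55/83 = 0.66265 and z = 2.326 (z² = 5.410276).
Denominator 1 + z²/n = 1 + 5.410276/83 = 1.065184.
Center = (0.66265 + 0.032592)/1.065184 = 0.65270.
Radicand: p̂(1−p̂)/n + z²/(4n²) = 0.002693311 + 0.000196337 = 0.002889648.
Half-width = 2.326·√0.002889648/1.065184 = 0.11738.
CI: 0.65270 ± 0.11738 = (0.5353, 0.7701).

(0.5353, 0.7701)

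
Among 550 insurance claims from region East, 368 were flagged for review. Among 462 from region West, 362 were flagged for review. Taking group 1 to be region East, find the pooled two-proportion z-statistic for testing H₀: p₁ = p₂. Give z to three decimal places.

z = -4.045

Sample proportions: p̂₁ = 368/550 = 0.66909 and p̂₂ = 362/462 = 0.78355.
Pooled p̂ = (368+362)/(550+462) = 730/1012 = 0.72134.
SE = √[p̂(1−p̂)(1/n₁+1/n₂)] = √[0.72134·0.27866·(1/550+1/462)] ≈ 0.028294.
z = -0.11446/0.028294 = -4.045.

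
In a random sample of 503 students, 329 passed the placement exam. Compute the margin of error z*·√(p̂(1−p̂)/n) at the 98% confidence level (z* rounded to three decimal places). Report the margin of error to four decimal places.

ME = 0.0493

The sample proportion is 329/503 = 0.65408.
Standard error of p̂: √(0.226261/503) = √0.000449823 = 0.021209.
For 98% confidence, z* = 2.326.
Margin of error = z*·SE = 2.326 × 0.021209 = 0.0493.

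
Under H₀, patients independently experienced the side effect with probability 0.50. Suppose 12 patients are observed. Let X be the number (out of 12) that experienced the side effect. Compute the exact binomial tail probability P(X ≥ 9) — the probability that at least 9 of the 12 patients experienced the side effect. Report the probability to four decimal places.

P = 0.0730

X is binomial with n = 12 and p = 0.50.
P(X ≥ 9) = C(12,9)·0.50^9·0.50^3 + C(12,10)·0.50^10·0.50^2 + C(12,11)·0.50^11·0.50^1 + C(12,12)·0.50^12·0.50^0.
= 0.053711 + 0.016113 + 0.002930 + 0.000244 = 0.0730.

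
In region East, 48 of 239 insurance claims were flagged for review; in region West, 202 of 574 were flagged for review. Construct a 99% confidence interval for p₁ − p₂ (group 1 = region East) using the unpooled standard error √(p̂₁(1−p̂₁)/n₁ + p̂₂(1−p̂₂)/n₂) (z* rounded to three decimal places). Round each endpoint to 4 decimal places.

(-0.2353, -0.0669)

p̂₁ = 48/239 = 0.20084, p̂₂ = 202/574 = 0.35192; p̂₁ − p̂₂ = -0.15108.
SE = √(0.000671554 + 0.000397337) = √0.001068891 = 0.032694.
The 99% critical value is z* = 2.576. Margin of error = 0.08422.
So the interval runs from -0.2353 to -0.0669.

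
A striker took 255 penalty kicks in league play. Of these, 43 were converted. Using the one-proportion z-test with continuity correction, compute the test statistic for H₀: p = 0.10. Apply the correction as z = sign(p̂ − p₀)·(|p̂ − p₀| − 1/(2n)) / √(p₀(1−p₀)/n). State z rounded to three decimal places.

z = 3.549

The sample proportion is 43/255 = 0.16863. p̂ − p₀ = 0.068627.
1/(2n) = 0.001961.
Corrected numerator: |0.068627| − 0.001961 = 0.066666.
Under H₀, SE = √(p₀(1−p₀)/n) = √(0.10·0.90/255) = √0.000352941 = 0.018787.
z = +0.066666/0.018787 = 3.549.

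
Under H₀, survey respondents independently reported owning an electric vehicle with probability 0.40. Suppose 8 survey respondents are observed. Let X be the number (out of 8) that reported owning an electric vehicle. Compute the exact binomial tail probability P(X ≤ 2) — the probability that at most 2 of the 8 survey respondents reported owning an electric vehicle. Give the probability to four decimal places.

P = 0.3154

X ~ Binomial(n=8, p=0.40).
P(X ≤ 2) = C(8,0)·0.40^0·0.60^8 + C(8,1)·0.40^1·0.60^7 + C(8,2)·0.40^2·0.60^6.
= 0.016796 + 0.089580 + 0.209019 = 0.3154.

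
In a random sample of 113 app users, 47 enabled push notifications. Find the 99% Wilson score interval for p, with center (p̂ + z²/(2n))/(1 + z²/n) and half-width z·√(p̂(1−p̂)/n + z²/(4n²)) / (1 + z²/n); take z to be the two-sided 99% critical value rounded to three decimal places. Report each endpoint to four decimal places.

p̂ = 47/113 = 0.41593; z = 2.576, so z² = 6.635776.
Denominator 1 + z²/n = 1 + 6.635776/113 = 1.058724.
Adjusted center: (0.41593 + z²/(2n))/1.058724 = 0.42059.
Radicand: p̂(1−p̂)/n + z²/(4n²) = 0.002149842 + 0.000129920 = 0.002279762.
Half-width = z·√(radicand)/denom = 2.576·0.047747/1.058724 = 0.11617.
So the interval runs from 0.3044 to 0.5368.

(0.3044, 0.5368)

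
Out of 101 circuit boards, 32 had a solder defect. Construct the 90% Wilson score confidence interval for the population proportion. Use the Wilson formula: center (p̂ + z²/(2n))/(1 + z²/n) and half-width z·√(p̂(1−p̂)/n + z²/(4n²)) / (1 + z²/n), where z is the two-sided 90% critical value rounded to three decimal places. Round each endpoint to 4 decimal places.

Here p̂ = 32/101 = 0.31683 and z = 1.645 (z² = 2.706025).
1 + z²/n = 1.026792.
Adjusted center: (0.31683 + z²/(2n))/1.026792 = 0.32161.
Radicand: p̂(1−p̂)/n + z²/(4n²) = 0.002143063 + 0.000066318 = 0.002209381.
Half-width = 1.645·√0.002209381/1.026792 = 0.07530.
CI: 0.32161 ± 0.07530 = (0.2463, 0.3969).

(0.2463, 0.3969)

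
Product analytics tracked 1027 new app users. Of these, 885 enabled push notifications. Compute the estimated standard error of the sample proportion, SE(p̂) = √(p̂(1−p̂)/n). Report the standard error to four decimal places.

With x = 885 successes in n = 1027, p̂ = 0.86173.
p̂(1−p̂) = 0.119151.
SE = √(0.119151/1027) = 0.0108.

SE = 0.0108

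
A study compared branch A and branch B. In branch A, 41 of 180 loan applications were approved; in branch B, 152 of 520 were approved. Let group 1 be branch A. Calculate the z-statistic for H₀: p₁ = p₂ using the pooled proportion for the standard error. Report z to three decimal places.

p̂₁ = 41/180 = 0.22778, p̂₂ = 152/520 = 0.29231.
Pooled p̂ = (41+152)/(180+520) = 193/700 = 0.27571.
SE = √[p̂(1−p̂)(1/n₁+1/n₂)] = √[0.27571·0.72429·(1/180+1/520)] ≈ 0.038645.
z = -0.06453/0.038645 = -1.670.

z = -1.670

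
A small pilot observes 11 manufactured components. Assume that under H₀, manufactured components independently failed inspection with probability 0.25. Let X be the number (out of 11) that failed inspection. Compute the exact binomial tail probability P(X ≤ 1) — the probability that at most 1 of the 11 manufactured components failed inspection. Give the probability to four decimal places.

P = 0.1971

X is binomial with n = 11 and p = 0.25.
P(X ≤ 1) = C(11,0)·0.25^0·0.75^11 + C(11,1)·0.25^1·0.75^10.
= 0.042235 + 0.154862 = 0.1971.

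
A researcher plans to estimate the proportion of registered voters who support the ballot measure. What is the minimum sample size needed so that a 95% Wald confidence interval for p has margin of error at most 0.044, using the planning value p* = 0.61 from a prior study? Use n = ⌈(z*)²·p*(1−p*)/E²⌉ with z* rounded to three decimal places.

n = 473

For 95% confidence, z* = 1.960.
p*(1−p*) = 0.2379.
(z*)²·p*(1−p*)/E² = 3.841600·0.2379/0.001936 = 472.064.
Rounding up, n = 473.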